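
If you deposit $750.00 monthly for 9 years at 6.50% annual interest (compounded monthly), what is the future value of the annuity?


Future value of an ordinary annuity: FV = PMT × ((1 + r)^n − 1) / r
Monthly rate r = 0.065/12 ≈ 0.00541667, n = 108
FV = $750.00 × ((1 + 0.065/12)^108 − 1) / (0.065/12)
FV = $750.00 × 146.244833
FV = $109,683.62

FV = PMT × ((1+r)^n - 1)/r = $109,683.62


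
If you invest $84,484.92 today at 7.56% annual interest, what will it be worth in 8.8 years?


Future value formula: FV = PV × (1 + r)^t
FV = $84,484.92 × (1 + 0.0756)^8.8
FV = $84,484.92 × 1.8990088
FV = $160,437.61

FV = PV × (1 + r)^t = $160,437.61


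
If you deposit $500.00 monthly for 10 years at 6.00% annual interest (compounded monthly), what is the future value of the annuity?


Future value of an ordinary annuity: FV = PMT × ((1 + r)^n − 1) / r
Monthly rate r = 0.06/12 = 0.005, n = 120
FV = $500.00 × ((1 + 0.06/12)^120 − 1) / (0.06/12)
FV = $500.00 × 163.879347
FV = $81,939.67

FV = PMT × ((1+r)^n - 1)/r = $81,939.67


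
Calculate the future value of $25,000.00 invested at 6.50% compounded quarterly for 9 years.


Compound interest formula: A = P(1 + r/n)^(nt)
A = $25,000.00 × (1 + 0.065/4)^(4 × 9)
Growth factor: (1 + 0.065/4)^36 = 1.7865703
A = $25,000.00 × 1.7865703
A = $44,664.26

A = P(1 + r/n)^(nt) = $44,664.26


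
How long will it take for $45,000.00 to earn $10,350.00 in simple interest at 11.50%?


Rearrange the simple interest formula for t:
I = P × r × t  ⇒  t = I / (P × r)
t = $10,350.00 / ($45,000.00 × 0.115)
t = 2

t = I/(P×r) = 2 years


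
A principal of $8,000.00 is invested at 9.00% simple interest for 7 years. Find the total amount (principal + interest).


Total amount formula: A = P(1 + rt) = P + P·r·t
Interest: I = P × r × t = $8,000.00 × 0.09 × 7 = $5,040.00
A = P + I = $8,000.00 + $5,040.00 = $13,040.00

A = P + I = P(1 + rt) = $13,040.00


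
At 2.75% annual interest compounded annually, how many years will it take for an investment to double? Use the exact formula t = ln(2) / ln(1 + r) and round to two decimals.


Doubling condition: (1 + r)^t = 2
Take ln of both sides: t × ln(1 + r) = ln(2)
t = ln(2) / ln(1 + r)
t = 0.693147 / 0.027129
t = 25.55

t = ln(2) / ln(1 + r) = 25.55 years


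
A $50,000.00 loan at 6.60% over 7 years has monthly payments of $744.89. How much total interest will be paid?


Total paid over the life of the loan = PMT × n.
Total paid = $744.89 × 84 = $62,570.76
Total interest = total paid − principal = $62,570.76 − $50,000.00 = $12,570.76

Total interest = (PMT × n) - PV = $12,570.76


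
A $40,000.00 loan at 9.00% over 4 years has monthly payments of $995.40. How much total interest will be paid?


Total paid over the life of the loan = PMT × n.
Total paid = $995.40 × 48 = $47,779.20
Total interest = total paid − principal = $47,779.20 − $40,000.00 = $7,779.20

Total interest = (PMT × n) - PV = $7,779.20


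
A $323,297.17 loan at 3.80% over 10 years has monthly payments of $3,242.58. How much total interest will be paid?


Total paid over the life of the loan = PMT × n.
Total paid = $3,242.58 × 120 = $389,109.60
Total interest = total paid − principal = $389,109.60 − $323,297.17 = $65,812.43

Total interest = (PMT × n) - PV = $65,812.43


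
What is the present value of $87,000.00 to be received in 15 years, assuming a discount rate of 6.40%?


Present value formula: PV = FV / (1 + r)^t
PV = $87,000.00 / (1 + 0.064)^15
PV = $87,000.00 / 2.535855
PV = $34,307.96

PV = FV / (1 + r)^t = $34,307.96


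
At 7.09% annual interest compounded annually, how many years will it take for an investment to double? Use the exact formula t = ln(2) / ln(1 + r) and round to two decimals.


Doubling condition: (1 + r)^t = 2
Take ln of both sides: t × ln(1 + r) = ln(2)
t = ln(2) / ln(1 + r)
t = 0.693147 / 0.068499
t = 10.12

t = ln(2) / ln(1 + r) = 10.12 years


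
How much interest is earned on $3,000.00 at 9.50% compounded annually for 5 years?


Compound interest earned = final amount − principal.
A = P(1 + r/n)^(nt) = $3,000.00 × (1 + 0.095/1)^(1 × 5) = $4,722.72
Interest = A − P = $4,722.72 − $3,000.00 = $1,722.72

Interest = A - P = $1,722.72


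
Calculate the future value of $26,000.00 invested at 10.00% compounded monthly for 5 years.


Compound interest formula: A = P(1 + r/n)^(nt)
A = $26,000.00 × (1 + 0.1/12)^(12 × 5)
Growth factor: (1 + 0.1/12)^60 = 1.645309
A = $26,000.00 × 1.645309
A = $42,778.03

A = P(1 + r/n)^(nt) = $42,778.03


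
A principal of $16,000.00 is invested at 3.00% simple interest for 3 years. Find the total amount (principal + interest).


Total amount formula: A = P(1 + rt) = P + P·r·t
Interest: I = P × r × t = $16,000.00 × 0.03 × 3 = $1,440.00
A = P + I = $16,000.00 + $1,440.00 = $17,440.00

A = P + I = P(1 + rt) = $17,440.00


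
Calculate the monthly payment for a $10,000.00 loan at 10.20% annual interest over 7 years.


Loan payment formula: PMT = PV × r / (1 − (1 + r)^(−n))
Monthly rate r = 0.102/12 = 0.0085, n = 84 months
Denominator: 1 − (1 + 0.102/12)^(−84) = 0.508839
PMT = $10,000.00 × (0.102/12) / 0.508839
PMT = $167.05 per month

PMT = PV × r / (1-(1+r)^(-n)) = $167.05/month


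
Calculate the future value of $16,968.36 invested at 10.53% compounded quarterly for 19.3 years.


Compound interest formula: A = P(1 + r/n)^(nt)
A = $16,968.36 × (1 + 0.1053/4)^(4 × 19.3)
Growth factor: (1 + 0.1053/4)^77.2 = 7.433526
A = $16,968.36 × 7.433526
A = $126,134.75

A = P(1 + r/n)^(nt) = $126,134.75


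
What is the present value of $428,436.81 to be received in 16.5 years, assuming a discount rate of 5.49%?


Present value formula: PV = FV / (1 + r)^t
PV = $428,436.81 / (1 + 0.0549)^16.5
PV = $428,436.81 / 2.41538477
PV = $177,378.29

PV = FV / (1 + r)^t = $177,378.29


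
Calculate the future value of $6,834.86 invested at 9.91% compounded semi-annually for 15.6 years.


Compound interest formula: A = P(1 + r/n)^(nt)
A = $6,834.86 × (1 + 0.0991/2)^(2 × 15.6)
Growth factor: (1 + 0.0991/2)^31.2 = 4.521658
A = $6,834.86 × 4.521658
A = $30,904.90

A = P(1 + r/n)^(nt) = $30,904.90


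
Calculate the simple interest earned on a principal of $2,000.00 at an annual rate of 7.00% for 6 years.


Simple interest formula: I = P × r × t
I = $2,000.00 × 0.07 × 6
I = $840.00

I = P × r × t = $840.00


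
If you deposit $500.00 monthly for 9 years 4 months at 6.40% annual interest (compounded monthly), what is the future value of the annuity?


Future value of an ordinary annuity: FV = PMT × ((1 + r)^n − 1) / r
Monthly rate r = 0.064/12 ≈ 0.00533333, n = 112
FV = $500.00 × ((1 + 0.064/12)^112 − 1) / (0.064/12)
FV = $500.00 × 152.697024
FV = $76,348.51

FV = PMT × ((1+r)^n - 1)/r = $76,348.51


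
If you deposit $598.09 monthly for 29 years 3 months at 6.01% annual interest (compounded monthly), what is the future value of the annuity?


Future value of an ordinary annuity: FV = PMT × ((1 + r)^n − 1) / r
Monthly rate r = 0.0601/12 ≈ 0.00500833, n = 351
FV = $598.09 × ((1 + 0.0601/12)^351 − 1) / (0.0601/12)
FV = $598.09 × 953.410116
FV = $570,225.06

FV = PMT × ((1+r)^n - 1)/r = $570,225.06


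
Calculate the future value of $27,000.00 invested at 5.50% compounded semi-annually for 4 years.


Compound interest formula: A = P(1 + r/n)^(nt)
A = $27,000.00 × (1 + 0.055/2)^(2 × 4)
Growth factor: (1 + 0.055/2)^8 = 1.24238055
A = $27,000.00 × 1.24238055
A = $33,544.27

A = P(1 + r/n)^(nt) = $33,544.27


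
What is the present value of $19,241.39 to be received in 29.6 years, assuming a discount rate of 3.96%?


Present value formula: PV = FV / (1 + r)^t
PV = $19,241.39 / (1 + 0.0396)^29.6
PV = $19,241.39 / 3.156760
PV = $6,095.30

PV = FV / (1 + r)^t = $6,095.30


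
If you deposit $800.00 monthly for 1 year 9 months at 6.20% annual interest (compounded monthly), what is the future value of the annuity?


Future value of an ordinary annuity: FV = PMT × ((1 + r)^n − 1) / r
Monthly rate r = 0.062/12 ≈ 0.00516667, n = 21
FV = $800.00 × ((1 + 0.062/12)^21 − 1) / (0.062/12)
FV = $800.00 × 22.121344
FV = $17,697.08

FV = PMT × ((1+r)^n - 1)/r = $17,697.08


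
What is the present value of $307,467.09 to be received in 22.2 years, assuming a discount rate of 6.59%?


Present value formula: PV = FV / (1 + r)^t
PV = $307,467.09 / (1 + 0.0659)^22.2
PV = $307,467.09 / 4.1238747
PV = $74,557.82

PV = FV / (1 + r)^t = $74,557.82


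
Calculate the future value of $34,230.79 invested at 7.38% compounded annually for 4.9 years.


Compound interest formula: A = P(1 + r/n)^(nt)
A = $34,230.79 × (1 + 0.0738/1)^(1 × 4.9)
Growth factor: (1 + 0.0738/1)^4.9 = 1.417505
A = $34,230.79 × 1.417505
A = $48,522.32

A = P(1 + r/n)^(nt) = $48,522.32


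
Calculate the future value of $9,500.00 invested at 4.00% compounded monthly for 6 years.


Compound interest formula: A = P(1 + r/n)^(nt)
A = $9,500.00 × (1 + 0.04/12)^(12 × 6)
Growth factor: (1 + 0.04/12)^72 = 1.270742
A = $9,500.00 × 1.270742
A = $12,072.05

A = P(1 + r/n)^(nt) = $12,072.05


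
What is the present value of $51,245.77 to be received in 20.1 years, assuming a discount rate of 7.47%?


Present value formula: PV = FV / (1 + r)^t
PV = $51,245.77 / (1 + 0.0747)^20.1
PV = $51,245.77 / 4.254747
PV = $12,044.38

PV = FV / (1 + r)^t = $12,044.38


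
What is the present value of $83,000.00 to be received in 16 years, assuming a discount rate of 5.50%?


Present value formula: PV = FV / (1 + r)^t
PV = $83,000.00 / (1 + 0.055)^16
PV = $83,000.00 / 2.355263
PV = $35,240.23

PV = FV / (1 + r)^t = $35,240.23


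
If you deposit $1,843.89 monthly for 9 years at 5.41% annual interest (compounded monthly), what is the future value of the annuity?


Future value of an ordinary annuity: FV = PMT × ((1 + r)^n − 1) / r
Monthly rate r = 0.0541/12 ≈ 0.00450833, n = 108
FV = $1,843.89 × ((1 + 0.0541/12)^108 − 1) / (0.0541/12)
FV = $1,843.89 × 138.739561
FV = $255,820.49

FV = PMT × ((1+r)^n - 1)/r = $255,820.49


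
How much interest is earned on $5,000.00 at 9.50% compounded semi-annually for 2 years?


Compound interest earned = final amount − principal.
A = P(1 + r/n)^(nt) = $5,000.00 × (1 + 0.095/2)^(2 × 2) = $6,019.86
Interest = A − P = $6,019.86 − $5,000.00 = $1,019.86

Interest = A - P = $1,019.86


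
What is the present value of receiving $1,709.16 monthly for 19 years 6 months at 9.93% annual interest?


Present value of an ordinary annuity: PV = PMT × (1 − (1 + r)^(−n)) / r
Monthly rate r = 0.0993/12 = 0.008275, n = 234
PV = $1,709.16 × (1 − (1 + 0.0993/12)^(−234)) / (0.0993/12)
PV = $1,709.16 × 103.276955
PV = $176,516.84

PV = PMT × (1-(1+r)^(-n))/r = $176,516.84


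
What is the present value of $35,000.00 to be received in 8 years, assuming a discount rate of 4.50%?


Present value formula: PV = FV / (1 + r)^t
PV = $35,000.00 / (1 + 0.045)^8
PV = $35,000.00 / 1.4221006
PV = $24,611.48

PV = FV / (1 + r)^t = $24,611.48


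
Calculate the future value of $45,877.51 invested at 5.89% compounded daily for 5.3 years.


Compound interest formula: A = P(1 + r/n)^(nt)
A = $45,877.51 × (1 + 0.0589/365)^(365 × 5.3)
Growth factor: (1 + 0.0589/365)^1934.5 = 1.3663525
A = $45,877.51 × 1.3663525
A = $62,684.85

A = P(1 + r/n)^(nt) = $62,684.85


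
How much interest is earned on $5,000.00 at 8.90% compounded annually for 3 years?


Compound interest earned = final amount − principal.
A = P(1 + r/n)^(nt) = $5,000.00 × (1 + 0.089/1)^(1 × 3) = $6,457.34
Interest = A − P = $6,457.34 − $5,000.00 = $1,457.34

Interest = A - P = $1,457.34


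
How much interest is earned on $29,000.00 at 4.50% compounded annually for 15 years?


Compound interest earned = final amount − principal.
A = P(1 + r/n)^(nt) = $29,000.00 × (1 + 0.045/1)^(1 × 15) = $56,123.19
Interest = A − P = $56,123.19 − $29,000.00 = $27,123.19

Interest = A - P = $27,123.19


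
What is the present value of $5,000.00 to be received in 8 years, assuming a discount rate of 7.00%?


Present value formula: PV = FV / (1 + r)^t
PV = $5,000.00 / (1 + 0.07)^8
PV = $5,000.00 / 1.718186
PV = $2,910.05

PV = FV / (1 + r)^t = $2,910.05


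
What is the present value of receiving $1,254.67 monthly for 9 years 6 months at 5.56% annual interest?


Present value of an ordinary annuity: PV = PMT × (1 − (1 + r)^(−n)) / r
Monthly rate r = 0.0556/12 ≈ 0.00463333, n = 114
PV = $1,254.67 × (1 − (1 + 0.0556/12)^(−114)) / (0.0556/12)
PV = $1,254.67 × 88.406076
PV = $110,920.45

PV = PMT × (1-(1+r)^(-n))/r = $110,920.45


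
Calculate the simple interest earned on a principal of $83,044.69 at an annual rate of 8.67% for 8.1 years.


Simple interest formula: I = P × r × t
I = $83,044.69 × 0.0867 × 8.1
I = $58,319.79

I = P × r × t = $58,319.79


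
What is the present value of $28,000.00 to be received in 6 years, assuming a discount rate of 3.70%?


Present value formula: PV = FV / (1 + r)^t
PV = $28,000.00 / (1 + 0.037)^6
PV = $28,000.00 / 1.2435766
PV = $22,515.70

PV = FV / (1 + r)^t = $22,515.70


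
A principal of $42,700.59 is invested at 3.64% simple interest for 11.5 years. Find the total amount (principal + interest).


Total amount formula: A = P(1 + rt) = P + P·r·t
Interest: I = P × r × t = $42,700.59 × 0.0364 × 11.5 = $17,874.47
A = P + I = $42,700.59 + $17,874.47 = $60,575.06

A = P + I = P(1 + rt) = $60,575.06


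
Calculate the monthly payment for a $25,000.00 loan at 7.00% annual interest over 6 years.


Loan payment formula: PMT = PV × r / (1 − (1 + r)^(−n))
Monthly rate r = 0.07/12 ≈ 0.00583333, n = 72 months
Denominator: 1 − (1 + 0.07/12)^(−72) = 0.342151
PMT = $25,000.00 × (0.07/12) / 0.342151
PMT = $426.23 per month

PMT = PV × r / (1-(1+r)^(-n)) = $426.23/month


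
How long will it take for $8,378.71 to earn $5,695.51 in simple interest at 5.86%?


Rearrange the simple interest formula for t:
I = P × r × t  ⇒  t = I / (P × r)
t = $5,695.51 / ($8,378.71 × 0.0586)
t = 11.6

t = I/(P×r) = 11.6 years


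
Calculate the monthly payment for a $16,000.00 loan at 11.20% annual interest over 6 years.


Loan payment formula: PMT = PV × r / (1 − (1 + r)^(−n))
Monthly rate r = 0.112/12 ≈ 0.00933333, n = 72 months
Denominator: 1 − (1 + 0.112/12)^(−72) = 0.487720
PMT = $16,000.00 × (0.112/12) / 0.487720
PMT = $306.19 per month

PMT = PV × r / (1-(1+r)^(-n)) = $306.19/month


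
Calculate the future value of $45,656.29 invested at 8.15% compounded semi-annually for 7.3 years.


Compound interest formula: A = P(1 + r/n)^(nt)
A = $45,656.29 × (1 + 0.0815/2)^(2 × 7.3)
Growth factor: (1 + 0.0815/2)^14.6 = 1.7916688
A = $45,656.29 × 1.7916688
A = $81,800.95

A = P(1 + r/n)^(nt) = $81,800.95


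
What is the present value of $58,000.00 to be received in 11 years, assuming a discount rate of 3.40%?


Present value formula: PV = FV / (1 + r)^t
PV = $58,000.00 / (1 + 0.034)^11
PV = $58,000.00 / 1.4445279
PV = $40,151.53

PV = FV / (1 + r)^t = $40,151.53


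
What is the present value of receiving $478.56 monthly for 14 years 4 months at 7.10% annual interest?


Present value of an ordinary annuity: PV = PMT × (1 − (1 + r)^(−n)) / r
Monthly rate r = 0.071/12 ≈ 0.00591667, n = 172
PV = $478.56 × (1 − (1 + 0.071/12)^(−172)) / (0.071/12)
PV = $478.56 × 107.742624
PV = $51,561.31

PV = PMT × (1-(1+r)^(-n))/r = $51,561.31


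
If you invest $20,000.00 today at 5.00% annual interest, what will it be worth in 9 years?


Future value formula: FV = PV × (1 + r)^t
FV = $20,000.00 × (1 + 0.05)^9
FV = $20,000.00 × 1.551328
FV = $31,026.56

FV = PV × (1 + r)^t = $31,026.56


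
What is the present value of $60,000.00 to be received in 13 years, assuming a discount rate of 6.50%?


Present value formula: PV = FV / (1 + r)^t
PV = $60,000.00 / (1 + 0.065)^13
PV = $60,000.00 / 2.267487
PV = $26,461.01

PV = FV / (1 + r)^t = $26,461.01


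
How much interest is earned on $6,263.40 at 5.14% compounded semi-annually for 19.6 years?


Compound interest earned = final amount − principal.
A = P(1 + r/n)^(nt) = $6,263.40 × (1 + 0.0514/2)^(2 × 19.6) = $16,935.89
Interest = A − P = $16,935.89 − $6,263.40 = $10,672.49

Interest = A - P = $10,672.49


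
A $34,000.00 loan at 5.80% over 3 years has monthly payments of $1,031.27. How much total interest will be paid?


Total paid over the life of the loan = PMT × n.
Total paid = $1,031.27 × 36 = $37,125.72
Total interest = total paid − principal = $37,125.72 − $34,000.00 = $3,125.72

Total interest = (PMT × n) - PV = $3,125.72


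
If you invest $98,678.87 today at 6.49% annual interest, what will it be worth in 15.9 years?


Future value formula: FV = PV × (1 + r)^t
FV = $98,678.87 × (1 + 0.0649)^15.9
FV = $98,678.87 × 2.7177553
FV = $268,185.02

FV = PV × (1 + r)^t = $268,185.02


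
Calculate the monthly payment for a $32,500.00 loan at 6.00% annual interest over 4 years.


Loan payment formula: PMT = PV × r / (1 − (1 + r)^(−n))
Monthly rate r = 0.06/12 = 0.005, n = 48 months
Denominator: 1 − (1 + 0.06/12)^(−48) = 0.212902
PMT = $32,500.00 × (0.06/12) / 0.212902
PMT = $763.26 per month

PMT = PV × r / (1-(1+r)^(-n)) = $763.26/month


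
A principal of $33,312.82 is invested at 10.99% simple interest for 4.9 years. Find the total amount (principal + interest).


Total amount formula: A = P(1 + rt) = P + P·r·t
Interest: I = P × r × t = $33,312.82 × 0.1099 × 4.9 = $17,939.29
A = P + I = $33,312.82 + $17,939.29 = $51,252.11

A = P + I = P(1 + rt) = $51,252.11


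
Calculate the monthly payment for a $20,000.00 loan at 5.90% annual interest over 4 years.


Loan payment formula: PMT = PV × r / (1 − (1 + r)^(−n))
Monthly rate r = 0.059/12 ≈ 0.00491667, n = 48 months
Denominator: 1 − (1 + 0.059/12)^(−48) = 0.2097625
PMT = $20,000.00 × (0.059/12) / 0.2097625
PMT = $468.78 per month

PMT = PV × r / (1-(1+r)^(-n)) = $468.78/month


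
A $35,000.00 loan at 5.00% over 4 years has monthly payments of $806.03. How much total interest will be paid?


Total paid over the life of the loan = PMT × n.
Total paid = $806.03 × 48 = $38,689.44
Total interest = total paid − principal = $38,689.44 − $35,000.00 = $3,689.44

Total interest = (PMT × n) - PV = $3,689.44


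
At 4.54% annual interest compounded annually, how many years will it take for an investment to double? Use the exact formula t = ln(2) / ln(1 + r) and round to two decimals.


Doubling condition: (1 + r)^t = 2
Take ln of both sides: t × ln(1 + r) = ln(2)
t = ln(2) / ln(1 + r)
t = 0.693147 / 0.044400
t = 15.61

t = ln(2) / ln(1 + r) = 15.61 years


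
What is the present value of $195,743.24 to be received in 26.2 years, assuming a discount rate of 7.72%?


Present value formula: PV = FV / (1 + r)^t
PV = $195,743.24 / (1 + 0.0772)^26.2
PV = $195,743.24 / 7.017206
PV = $27,894.75

PV = FV / (1 + r)^t = $27,894.75


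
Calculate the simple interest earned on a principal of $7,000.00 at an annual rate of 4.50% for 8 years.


Simple interest formula: I = P × r × t
I = $7,000.00 × 0.045 × 8
I = $2,520.00

I = P × r × t = $2,520.00


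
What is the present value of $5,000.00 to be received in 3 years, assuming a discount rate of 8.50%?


Present value formula: PV = FV / (1 + r)^t
PV = $5,000.00 / (1 + 0.085)^3
PV = $5,000.00 / 1.277289
PV = $3,914.54

PV = FV / (1 + r)^t = $3,914.54


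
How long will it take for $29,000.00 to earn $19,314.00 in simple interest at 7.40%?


Rearrange the simple interest formula for t:
I = P × r × t  ⇒  t = I / (P × r)
t = $19,314.00 / ($29,000.00 × 0.074)
t = 9

t = I/(P×r) = 9 years


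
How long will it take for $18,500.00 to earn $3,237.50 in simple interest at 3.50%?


Rearrange the simple interest formula for t:
I = P × r × t  ⇒  t = I / (P × r)
t = $3,237.50 / ($18,500.00 × 0.035)
t = 5

t = I/(P×r) = 5 years


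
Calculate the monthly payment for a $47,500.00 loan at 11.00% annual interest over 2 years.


Loan payment formula: PMT = PV × r / (1 − (1 + r)^(−n))
Monthly rate r = 0.11/12 ≈ 0.00916667, n = 24 months
Denominator: 1 − (1 + 0.11/12)^(−24) = 0.196677
PMT = $47,500.00 × (0.11/12) / 0.196677
PMT = $2,213.87 per month

PMT = PV × r / (1-(1+r)^(-n)) = $2,213.87/month


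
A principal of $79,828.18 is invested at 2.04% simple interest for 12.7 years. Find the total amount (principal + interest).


Total amount formula: A = P(1 + rt) = P + P·r·t
Interest: I = P × r × t = $79,828.18 × 0.0204 × 12.7 = $20,681.88
A = P + I = $79,828.18 + $20,681.88 = $100,510.06

A = P + I = P(1 + rt) = $100,510.06


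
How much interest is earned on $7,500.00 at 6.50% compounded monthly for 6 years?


Compound interest earned = final amount − principal.
A = P(1 + r/n)^(nt) = $7,500.00 × (1 + 0.065/12)^(12 × 6) = $11,065.70
Interest = A − P = $11,065.70 − $7,500.00 = $3,565.70

Interest = A - P = $3,565.70


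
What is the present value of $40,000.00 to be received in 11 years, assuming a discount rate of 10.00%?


Present value formula: PV = FV / (1 + r)^t
PV = $40,000.00 / (1 + 0.1)^11
PV = $40,000.00 / 2.8531167
PV = $14,019.76

PV = FV / (1 + r)^t = $14,019.76


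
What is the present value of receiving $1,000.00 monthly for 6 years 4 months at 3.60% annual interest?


Present value of an ordinary annuity: PV = PMT × (1 − (1 + r)^(−n)) / r
Monthly rate r = 0.036/12 = 0.003, n = 76
PV = $1,000.00 × (1 − (1 + 0.036/12)^(−76)) / (0.036/12)
PV = $1,000.00 × 67.867988
PV = $67,867.99

PV = PMT × (1-(1+r)^(-n))/r = $67,867.99


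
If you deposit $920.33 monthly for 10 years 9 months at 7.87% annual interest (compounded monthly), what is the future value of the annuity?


Future value of an ordinary annuity: FV = PMT × ((1 + r)^n − 1) / r
Monthly rate r = 0.0787/12 ≈ 0.00655833, n = 129
FV = $920.33 × ((1 + 0.0787/12)^129 − 1) / (0.0787/12)
FV = $920.33 × 201.870982
FV = $185,787.92

FV = PMT × ((1+r)^n - 1)/r = $185,787.92


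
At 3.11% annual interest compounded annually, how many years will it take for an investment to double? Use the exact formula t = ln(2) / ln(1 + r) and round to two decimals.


Doubling condition: (1 + r)^t = 2
Take ln of both sides: t × ln(1 + r) = ln(2)
t = ln(2) / ln(1 + r)
t = 0.693147 / 0.030626
t = 22.63

t = ln(2) / ln(1 + r) = 22.63 years


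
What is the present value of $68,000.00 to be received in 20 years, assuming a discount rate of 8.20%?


Present value formula: PV = FV / (1 + r)^t
PV = $68,000.00 / (1 + 0.082)^20
PV = $68,000.00 / 4.836656
PV = $14,059.30

PV = FV / (1 + r)^t = $14,059.30


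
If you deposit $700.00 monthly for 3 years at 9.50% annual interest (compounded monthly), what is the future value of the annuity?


Future value of an ordinary annuity: FV = PMT × ((1 + r)^n − 1) / r
Monthly rate r = 0.095/12 ≈ 0.00791667, n = 36
FV = $700.00 × ((1 + 0.095/12)^36 − 1) / (0.095/12)
FV = $700.00 × 41.465760
FV = $29,026.03

FV = PMT × ((1+r)^n - 1)/r = $29,026.03


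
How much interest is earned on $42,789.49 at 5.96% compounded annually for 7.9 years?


Compound interest earned = final amount − principal.
A = P(1 + r/n)^(nt) = $42,789.49 × (1 + 0.0596/1)^(1 × 7.9) = $67,601.84
Interest = A − P = $67,601.84 − $42,789.49 = $24,812.35

Interest = A - P = $24,812.35


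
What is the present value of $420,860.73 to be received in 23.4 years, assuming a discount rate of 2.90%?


Present value formula: PV = FV / (1 + r)^t
PV = $420,860.73 / (1 + 0.029)^23.4
PV = $420,860.73 / 1.9521796
PV = $215,585.05

PV = FV / (1 + r)^t = $215,585.05


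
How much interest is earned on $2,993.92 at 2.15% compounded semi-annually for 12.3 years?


Compound interest earned = final amount − principal.
A = P(1 + r/n)^(nt) = $2,993.92 × (1 + 0.0215/2)^(2 × 12.3) = $3,894.72
Interest = A − P = $3,894.72 − $2,993.92 = $900.80

Interest = A - P = $900.80


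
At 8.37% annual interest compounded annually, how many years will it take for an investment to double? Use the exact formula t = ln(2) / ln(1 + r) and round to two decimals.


Doubling condition: (1 + r)^t = 2
Take ln of both sides: t × ln(1 + r) = ln(2)
t = ln(2) / ln(1 + r)
t = 0.693147 / 0.080381
t = 8.62

t = ln(2) / ln(1 + r) = 8.62 years


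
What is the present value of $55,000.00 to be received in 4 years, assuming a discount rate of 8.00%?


Present value formula: PV = FV / (1 + r)^t
PV = $55,000.00 / (1 + 0.08)^4
PV = $55,000.00 / 1.360489
PV = $40,426.64

PV = FV / (1 + r)^t = $40,426.64


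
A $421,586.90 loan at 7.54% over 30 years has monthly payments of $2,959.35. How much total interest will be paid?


Total paid over the life of the loan = PMT × n.
Total paid = $2,959.35 × 360 = $1,065,366.00
Total interest = total paid − principal = $1,065,366.00 − $421,586.90 = $643,779.10

Total interest = (PMT × n) - PV = $643,779.10


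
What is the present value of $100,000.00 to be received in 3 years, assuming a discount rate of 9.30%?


Present value formula: PV = FV / (1 + r)^t
PV = $100,000.00 / (1 + 0.093)^3
PV = $100,000.00 / 1.3057514
PV = $76,584.26

PV = FV / (1 + r)^t = $76,584.26


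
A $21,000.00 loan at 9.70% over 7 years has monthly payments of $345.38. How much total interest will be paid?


Total paid over the life of the loan = PMT × n.
Total paid = $345.38 × 84 = $29,011.92
Total interest = total paid − principal = $29,011.92 − $21,000.00 = $8,011.92

Total interest = (PMT × n) - PV = $8,011.92


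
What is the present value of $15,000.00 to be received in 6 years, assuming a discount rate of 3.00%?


Present value formula: PV = FV / (1 + r)^t
PV = $15,000.00 / (1 + 0.03)^6
PV = $15,000.00 / 1.1940523
PV = $12,562.26

PV = FV / (1 + r)^t = $12,562.26


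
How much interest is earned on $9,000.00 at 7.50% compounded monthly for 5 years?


Compound interest earned = final amount − principal.
A = P(1 + r/n)^(nt) = $9,000.00 × (1 + 0.075/12)^(12 × 5) = $13,079.65
Interest = A − P = $13,079.65 − $9,000.00 = $4,079.65

Interest = A - P = $4,079.65


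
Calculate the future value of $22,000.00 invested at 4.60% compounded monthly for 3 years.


Compound interest formula: A = P(1 + r/n)^(nt)
A = $22,000.00 × (1 + 0.046/12)^(12 × 3)
Growth factor: (1 + 0.046/12)^36 = 1.1476727
A = $22,000.00 × 1.1476727
A = $25,248.80

A = P(1 + r/n)^(nt) = $25,248.80


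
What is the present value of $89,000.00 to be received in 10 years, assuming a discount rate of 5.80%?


Present value formula: PV = FV / (1 + r)^t
PV = $89,000.00 / (1 + 0.058)^10
PV = $89,000.00 / 1.7573436
PV = $50,644.62

PV = FV / (1 + r)^t = $50,644.62


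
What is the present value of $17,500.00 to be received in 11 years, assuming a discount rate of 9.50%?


Present value formula: PV = FV / (1 + r)^t
PV = $17,500.00 / (1 + 0.095)^11
PV = $17,500.00 / 2.713659
PV = $6,448.86

PV = FV / (1 + r)^t = $6,448.86


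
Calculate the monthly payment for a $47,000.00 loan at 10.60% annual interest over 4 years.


Loan payment formula: PMT = PV × r / (1 − (1 + r)^(−n))
Monthly rate r = 0.106/12 ≈ 0.00883333, n = 48 months
Denominator: 1 − (1 + 0.106/12)^(−48) = 0.344357
PMT = $47,000.00 × (0.106/12) / 0.344357
PMT = $1,205.63 per month

PMT = PV × r / (1-(1+r)^(-n)) = $1,205.63/month


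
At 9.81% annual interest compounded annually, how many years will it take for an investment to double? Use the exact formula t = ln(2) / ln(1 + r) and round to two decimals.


Doubling condition: (1 + r)^t = 2
Take ln of both sides: t × ln(1 + r) = ln(2)
t = ln(2) / ln(1 + r)
t = 0.693147 / 0.093581
t = 7.41

t = ln(2) / ln(1 + r) = 7.41 years


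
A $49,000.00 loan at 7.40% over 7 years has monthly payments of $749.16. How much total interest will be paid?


Total paid over the life of the loan = PMT × n.
Total paid = $749.16 × 84 = $62,929.44
Total interest = total paid − principal = $62,929.44 − $49,000.00 = $13,929.44

Total interest = (PMT × n) - PV = $13,929.44


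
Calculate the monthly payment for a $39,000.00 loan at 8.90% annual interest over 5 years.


Loan payment formula: PMT = PV × r / (1 − (1 + r)^(−n))
Monthly rate r = 0.089/12 ≈ 0.00741667, n = 60 months
Denominator: 1 − (1 + 0.089/12)^(−60) = 0.358123
PMT = $39,000.00 × (0.089/12) / 0.358123
PMT = $807.68 per month

PMT = PV × r / (1-(1+r)^(-n)) = $807.68/month


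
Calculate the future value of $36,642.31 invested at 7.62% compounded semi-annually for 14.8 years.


Compound interest formula: A = P(1 + r/n)^(nt)
A = $36,642.31 × (1 + 0.0762/2)^(2 × 14.8)
Growth factor: (1 + 0.0762/2)^29.6 = 3.0246843
A = $36,642.31 × 3.0246843
A = $110,831.42

A = P(1 + r/n)^(nt) = $110,831.42


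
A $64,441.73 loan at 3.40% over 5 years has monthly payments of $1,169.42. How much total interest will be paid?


Total paid over the life of the loan = PMT × n.
Total paid = $1,169.42 × 60 = $70,165.20
Total interest = total paid − principal = $70,165.20 − $64,441.73 = $5,723.47

Total interest = (PMT × n) - PV = $5,723.47


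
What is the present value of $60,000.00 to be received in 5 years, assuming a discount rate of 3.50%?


Present value formula: PV = FV / (1 + r)^t
PV = $60,000.00 / (1 + 0.035)^5
PV = $60,000.00 / 1.1876863
PV = $50,518.39

PV = FV / (1 + r)^t = $50,518.39


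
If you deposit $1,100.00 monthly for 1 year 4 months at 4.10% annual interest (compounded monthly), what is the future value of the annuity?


Future value of an ordinary annuity: FV = PMT × ((1 + r)^n − 1) / r
Monthly rate r = 0.041/12 ≈ 0.00341667, n = 16
FV = $1,100.00 × ((1 + 0.041/12)^16 − 1) / (0.041/12)
FV = $1,100.00 × 16.416610
FV = $18,058.27

FV = PMT × ((1+r)^n - 1)/r = $18,058.27


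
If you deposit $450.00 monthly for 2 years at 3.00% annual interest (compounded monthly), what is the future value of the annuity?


Future value of an ordinary annuity: FV = PMT × ((1 + r)^n − 1) / r
Monthly rate r = 0.03/12 = 0.0025, n = 24
FV = $450.00 × ((1 + 0.03/12)^24 − 1) / (0.03/12)
FV = $450.00 × 24.702818
FV = $11,116.27

FV = PMT × ((1+r)^n - 1)/r = $11,116.27


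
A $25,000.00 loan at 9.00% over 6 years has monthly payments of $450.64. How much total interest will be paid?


Total paid over the life of the loan = PMT × n.
Total paid = $450.64 × 72 = $32,446.08
Total interest = total paid − principal = $32,446.08 − $25,000.00 = $7,446.08

Total interest = (PMT × n) - PV = $7,446.08


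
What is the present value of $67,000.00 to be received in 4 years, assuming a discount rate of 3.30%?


Present value formula: PV = FV / (1 + r)^t
PV = $67,000.00 / (1 + 0.033)^4
PV = $67,000.00 / 1.1386789
PV = $58,840.12

PV = FV / (1 + r)^t = $58,840.12


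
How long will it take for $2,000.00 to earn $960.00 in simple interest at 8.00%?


Rearrange the simple interest formula for t:
I = P × r × t  ⇒  t = I / (P × r)
t = $960.00 / ($2,000.00 × 0.08)
t = 6

t = I/(P×r) = 6 years


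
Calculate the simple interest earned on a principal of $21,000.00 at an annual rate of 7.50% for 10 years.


Simple interest formula: I = P × r × t
I = $21,000.00 × 0.075 × 10
I = $15,750.00

I = P × r × t = $15,750.00


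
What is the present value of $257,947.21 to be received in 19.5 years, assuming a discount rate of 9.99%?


Present value formula: PV = FV / (1 + r)^t
PV = $257,947.21 / (1 + 0.0999)^19.5
PV = $257,947.21 / 6.403058
PV = $40,285.00

PV = FV / (1 + r)^t = $40,285.00


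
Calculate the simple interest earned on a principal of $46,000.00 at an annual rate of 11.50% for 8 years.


Simple interest formula: I = P × r × t
I = $46,000.00 × 0.115 × 8
I = $42,320.00

I = P × r × t = $42,320.00


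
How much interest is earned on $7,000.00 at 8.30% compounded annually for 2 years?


Compound interest earned = final amount − principal.
A = P(1 + r/n)^(nt) = $7,000.00 × (1 + 0.083/1)^(1 × 2) = $8,210.22
Interest = A − P = $8,210.22 − $7,000.00 = $1,210.22

Interest = A - P = $1,210.22


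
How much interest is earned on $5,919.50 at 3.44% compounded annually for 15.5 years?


Compound interest earned = final amount − principal.
A = P(1 + r/n)^(nt) = $5,919.50 × (1 + 0.0344/1)^(1 × 15.5) = $9,999.01
Interest = A − P = $9,999.01 − $5,919.50 = $4,079.51

Interest = A - P = $4,079.51


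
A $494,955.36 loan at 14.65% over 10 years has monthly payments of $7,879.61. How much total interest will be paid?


Total paid over the life of the loan = PMT × n.
Total paid = $7,879.61 × 120 = $945,553.20
Total interest = total paid − principal = $945,553.20 − $494,955.36 = $450,597.84

Total interest = (PMT × n) - PV = $450,597.84


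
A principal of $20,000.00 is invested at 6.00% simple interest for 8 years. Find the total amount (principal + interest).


Total amount formula: A = P(1 + rt) = P + P·r·t
Interest: I = P × r × t = $20,000.00 × 0.06 × 8 = $9,600.00
A = P + I = $20,000.00 + $9,600.00 = $29,600.00

A = P + I = P(1 + rt) = $29,600.00


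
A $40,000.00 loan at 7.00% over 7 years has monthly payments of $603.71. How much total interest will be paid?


Total paid over the life of the loan = PMT × n.
Total paid = $603.71 × 84 = $50,711.64
Total interest = total paid − principal = $50,711.64 − $40,000.00 = $10,711.64

Total interest = (PMT × n) - PV = $10,711.64


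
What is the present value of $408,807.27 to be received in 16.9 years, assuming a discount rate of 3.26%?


Present value formula: PV = FV / (1 + r)^t
PV = $408,807.27 / (1 + 0.0326)^16.9
PV = $408,807.27 / 1.7197006
PV = $237,720.03

PV = FV / (1 + r)^t = $237,720.03


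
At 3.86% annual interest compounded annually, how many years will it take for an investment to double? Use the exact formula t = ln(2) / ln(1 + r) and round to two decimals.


Doubling condition: (1 + r)^t = 2
Take ln of both sides: t × ln(1 + r) = ln(2)
t = ln(2) / ln(1 + r)
t = 0.693147 / 0.037874
t = 18.30

t = ln(2) / ln(1 + r) = 18.30 years


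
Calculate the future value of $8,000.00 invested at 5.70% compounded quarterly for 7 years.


Compound interest formula: A = P(1 + r/n)^(nt)
A = $8,000.00 × (1 + 0.057/4)^(4 × 7)
Growth factor: (1 + 0.057/4)^28 = 1.486143
A = $8,000.00 × 1.486143
A = $11,889.14

A = P(1 + r/n)^(nt) = $11,889.14


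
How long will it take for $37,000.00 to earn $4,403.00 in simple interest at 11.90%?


Rearrange the simple interest formula for t:
I = P × r × t  ⇒  t = I / (P × r)
t = $4,403.00 / ($37,000.00 × 0.119)
t = 1

t = I/(P×r) = 1 year


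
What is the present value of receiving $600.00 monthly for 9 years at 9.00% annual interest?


Present value of an ordinary annuity: PV = PMT × (1 − (1 + r)^(−n)) / r
Monthly rate r = 0.09/12 = 0.0075, n = 108
PV = $600.00 × (1 − (1 + 0.09/12)^(−108)) / (0.09/12)
PV = $600.00 × 73.839382
PV = $44,303.63

PV = PMT × (1-(1+r)^(-n))/r = $44,303.63


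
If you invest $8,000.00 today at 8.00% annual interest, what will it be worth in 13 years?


Future value formula: FV = PV × (1 + r)^t
FV = $8,000.00 × (1 + 0.08)^13
FV = $8,000.00 × 2.719624
FV = $21,756.99

FV = PV × (1 + r)^t = $21,756.99


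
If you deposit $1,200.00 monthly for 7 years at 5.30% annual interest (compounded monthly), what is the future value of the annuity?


Future value of an ordinary annuity: FV = PMT × ((1 + r)^n − 1) / r
Monthly rate r = 0.053/12 ≈ 0.00441667, n = 84
FV = $1,200.00 × ((1 + 0.053/12)^84 − 1) / (0.053/12)
FV = $1,200.00 × 101.433903
FV = $121,720.68

FV = PMT × ((1+r)^n - 1)/r = $121,720.68


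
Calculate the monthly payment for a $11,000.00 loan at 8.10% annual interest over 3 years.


Loan payment formula: PMT = PV × r / (1 − (1 + r)^(−n))
Monthly rate r = 0.081/12 = 0.00675, n = 36 months
Denominator: 1 − (1 + 0.081/12)^(−36) = 0.215088
PMT = $11,000.00 × (0.081/12) / 0.215088
PMT = $345.21 per month

PMT = PV × r / (1-(1+r)^(-n)) = $345.21/month


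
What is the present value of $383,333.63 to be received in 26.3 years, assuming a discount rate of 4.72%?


Present value formula: PV = FV / (1 + r)^t
PV = $383,333.63 / (1 + 0.0472)^26.3
PV = $383,333.63 / 3.3634065
PV = $113,971.84

PV = FV / (1 + r)^t = $113,971.84


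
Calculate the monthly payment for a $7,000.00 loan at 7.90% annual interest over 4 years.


Loan payment formula: PMT = PV × r / (1 − (1 + r)^(−n))
Monthly rate r = 0.079/12 ≈ 0.00658333, n = 48 months
Denominator: 1 − (1 + 0.079/12)^(−48) = 0.270185
PMT = $7,000.00 × (0.079/12) / 0.270185
PMT = $170.56 per month

PMT = PV × r / (1-(1+r)^(-n)) = $170.56/month


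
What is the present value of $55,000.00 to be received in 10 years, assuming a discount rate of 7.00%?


Present value formula: PV = FV / (1 + r)^t
PV = $55,000.00 / (1 + 0.07)^10
PV = $55,000.00 / 1.9671514
PV = $27,959.21

PV = FV / (1 + r)^t = $27,959.21


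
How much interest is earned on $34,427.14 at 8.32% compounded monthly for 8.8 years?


Compound interest earned = final amount − principal.
A = P(1 + r/n)^(nt) = $34,427.14 × (1 + 0.0832/12)^(12 × 8.8) = $71,412.91
Interest = A − P = $71,412.91 − $34,427.14 = $36,985.77

Interest = A - P = $36,985.77


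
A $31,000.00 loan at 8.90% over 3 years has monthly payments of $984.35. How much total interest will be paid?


Total paid over the life of the loan = PMT × n.
Total paid = $984.35 × 36 = $35,436.60
Total interest = total paid − principal = $35,436.60 − $31,000.00 = $4,436.60

Total interest = (PMT × n) - PV = $4,436.60


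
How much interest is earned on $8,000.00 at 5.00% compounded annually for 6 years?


Compound interest earned = final amount − principal.
A = P(1 + r/n)^(nt) = $8,000.00 × (1 + 0.05/1)^(1 × 6) = $10,720.77
Interest = A − P = $10,720.77 − $8,000.00 = $2,720.77

Interest = A - P = $2,720.77


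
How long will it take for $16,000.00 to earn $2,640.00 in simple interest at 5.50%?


Rearrange the simple interest formula for t:
I = P × r × t  ⇒  t = I / (P × r)
t = $2,640.00 / ($16,000.00 × 0.055)
t = 3

t = I/(P×r) = 3 years


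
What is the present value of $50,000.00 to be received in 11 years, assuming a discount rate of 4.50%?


Present value formula: PV = FV / (1 + r)^t
PV = $50,000.00 / (1 + 0.045)^11
PV = $50,000.00 / 1.622853
PV = $30,809.94

PV = FV / (1 + r)^t = $30,809.94


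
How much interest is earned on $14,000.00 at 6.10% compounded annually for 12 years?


Compound interest earned = final amount − principal.
A = P(1 + r/n)^(nt) = $14,000.00 × (1 + 0.061/1)^(1 × 12) = $28,491.32
Interest = A − P = $28,491.32 − $14,000.00 = $14,491.32

Interest = A - P = $14,491.32


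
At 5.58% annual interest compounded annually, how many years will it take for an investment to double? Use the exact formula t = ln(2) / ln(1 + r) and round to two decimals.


Doubling condition: (1 + r)^t = 2
Take ln of both sides: t × ln(1 + r) = ln(2)
t = ln(2) / ln(1 + r)
t = 0.693147 / 0.054299
t = 12.77

t = ln(2) / ln(1 + r) = 12.77 years


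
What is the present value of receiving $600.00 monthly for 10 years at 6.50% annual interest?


Present value of an ordinary annuity: PV = PMT × (1 − (1 + r)^(−n)) / r
Monthly rate r = 0.065/12 ≈ 0.00541667, n = 120
PV = $600.00 × (1 − (1 + 0.065/12)^(−120)) / (0.065/12)
PV = $600.00 × 88.068500
PV = $52,841.10

PV = PMT × (1-(1+r)^(-n))/r = $52,841.10


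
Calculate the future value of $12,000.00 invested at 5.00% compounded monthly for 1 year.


Compound interest formula: A = P(1 + r/n)^(nt)
A = $12,000.00 × (1 + 0.05/12)^(12 × 1)
Growth factor: (1 + 0.05/12)^12 = 1.051162
A = $12,000.00 × 1.051162
A = $12,613.94

A = P(1 + r/n)^(nt) = $12,613.94
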